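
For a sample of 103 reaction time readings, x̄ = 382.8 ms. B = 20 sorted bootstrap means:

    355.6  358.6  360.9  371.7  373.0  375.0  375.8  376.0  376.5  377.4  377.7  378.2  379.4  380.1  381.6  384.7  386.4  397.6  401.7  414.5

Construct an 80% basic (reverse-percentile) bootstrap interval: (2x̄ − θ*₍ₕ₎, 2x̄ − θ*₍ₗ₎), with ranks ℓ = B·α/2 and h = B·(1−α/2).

Percentile endpoints at ranks 2 and 18: θ*₍2₎ = 358.6, θ*₍18₎ = 397.6.
Basic interval reflects these around x̄:
  lower = 2 × 382.8 − 397.6 = 368.0
  upper = 2 × 382.8 − 358.6 = 407.0

(368.0, 407.0)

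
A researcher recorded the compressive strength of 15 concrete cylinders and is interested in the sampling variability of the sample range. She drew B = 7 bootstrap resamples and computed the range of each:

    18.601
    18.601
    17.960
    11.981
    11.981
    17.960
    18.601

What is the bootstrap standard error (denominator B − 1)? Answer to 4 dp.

SE* = 3.1183

Bootstrap SE is the standard deviation of the 7 replicate ranges.
Mean of replicates: (18.601 + 18.601 + 17.960 + 11.981 + 11.981 + 17.960 + 18.601) / 7 = 115.68500 / 7 = 16.52643
Sum of squared deviations: (+2.07457)² + (+2.07457)² + (+1.43357)² + (−4.54543)² + (−4.54543)² + (+1.43357)² + (+2.07457)² = 58.34364
Variance = 58.34364 / 6 = 9.72394
SE* = √9.72394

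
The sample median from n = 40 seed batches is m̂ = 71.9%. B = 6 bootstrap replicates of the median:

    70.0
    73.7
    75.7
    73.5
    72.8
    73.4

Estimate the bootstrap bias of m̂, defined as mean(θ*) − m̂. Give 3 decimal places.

bias = +1.283

mean(θ*) = (70.0 + 73.7 + 75.7 + 73.5 + 72.8 + 73.4) / 6 = 73.1833
bias = 73.1833 − 71.9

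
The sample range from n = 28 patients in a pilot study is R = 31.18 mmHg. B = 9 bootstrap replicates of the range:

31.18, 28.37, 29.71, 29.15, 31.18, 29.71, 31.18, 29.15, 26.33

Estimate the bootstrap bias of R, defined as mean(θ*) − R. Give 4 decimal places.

bias = −1.6289

mean(θ*) = (31.18 + 28.37 + 29.71 + 29.15 + 31.18 + 29.71 + 31.18 + 29.15 + 26.33) / 9 = 29.55111
bias = 29.55111 − 31.18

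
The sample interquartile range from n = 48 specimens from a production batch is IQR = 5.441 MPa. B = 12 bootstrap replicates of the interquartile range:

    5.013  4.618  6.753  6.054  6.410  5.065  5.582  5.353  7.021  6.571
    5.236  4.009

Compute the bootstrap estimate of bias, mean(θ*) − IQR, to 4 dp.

bias = +0.1994

mean(θ*) = (5.013 + 4.618 + 6.753 + 6.054 + 6.410 + 5.065 + 5.582 + 5.353 + 7.021 + 6.571 + 5.236 + 4.009) / 12 = 5.64042
bias = 5.64042 − 5.441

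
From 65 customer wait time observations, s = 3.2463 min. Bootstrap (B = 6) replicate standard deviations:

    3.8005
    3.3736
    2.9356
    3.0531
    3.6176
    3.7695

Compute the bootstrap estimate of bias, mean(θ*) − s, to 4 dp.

mean(θ*) = (3.8005 + 3.3736 + 2.9356 + 3.0531 + 3.6176 + 3.7695) / 6 = 3.42498
bias = 3.42498 − 3.2463

bias = +0.1787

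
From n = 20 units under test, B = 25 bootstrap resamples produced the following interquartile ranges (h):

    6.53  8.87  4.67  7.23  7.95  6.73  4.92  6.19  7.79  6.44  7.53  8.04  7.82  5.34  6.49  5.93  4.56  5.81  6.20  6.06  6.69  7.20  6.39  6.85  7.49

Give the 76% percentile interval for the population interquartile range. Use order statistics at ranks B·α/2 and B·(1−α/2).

(4.92, 7.82)

Sorted replicates: 4.56, 4.67, 4.92, 5.34, 5.81, 5.93, 6.06, 6.19, 6.20, 6.39, 6.44, 6.49, 6.53, 6.69, 6.73, 6.85, 7.20, 7.23, 7.49, 7.53, 7.79, 7.82, 7.95, 8.04, 8.87
α = 0.24; lower rank = 25 × 0.120 = 3; upper rank = 25 × 0.880 = 22.
The 3rd smallest replicate is 4.92; the 22nd is 7.82.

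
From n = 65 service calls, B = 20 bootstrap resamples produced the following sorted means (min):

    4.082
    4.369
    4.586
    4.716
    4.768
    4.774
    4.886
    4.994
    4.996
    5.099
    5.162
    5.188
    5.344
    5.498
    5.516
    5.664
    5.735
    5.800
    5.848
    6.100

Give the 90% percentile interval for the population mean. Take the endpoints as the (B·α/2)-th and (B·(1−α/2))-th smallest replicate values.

(4.082, 5.848)

α = 0.10; lower rank = 20 × 0.050 = 1; upper rank = 20 × 0.950 = 19.
The 1st smallest replicate is 4.082; the 19th is 5.848.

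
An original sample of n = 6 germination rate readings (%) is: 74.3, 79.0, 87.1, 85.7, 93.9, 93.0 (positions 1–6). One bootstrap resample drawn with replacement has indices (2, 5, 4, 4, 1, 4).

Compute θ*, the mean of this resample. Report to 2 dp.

Resample values: 79.0, 93.9, 85.7, 85.7, 74.3, 85.7.
Mean = (79.0 + 93.9 + 85.7 + 85.7 + 74.3 + 85.7) / 6 = 504.30 / 6 = 84.05

θ* = 84.05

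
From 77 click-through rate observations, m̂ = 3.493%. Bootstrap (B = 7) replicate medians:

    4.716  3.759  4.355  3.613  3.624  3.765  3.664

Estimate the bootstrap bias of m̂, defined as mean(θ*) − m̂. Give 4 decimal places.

bias = +0.4350

mean(θ*) = (4.716 + 3.759 + 4.355 + 3.613 + 3.624 + 3.765 + 3.664) / 7 = 3.92800
bias = 3.92800 − 3.493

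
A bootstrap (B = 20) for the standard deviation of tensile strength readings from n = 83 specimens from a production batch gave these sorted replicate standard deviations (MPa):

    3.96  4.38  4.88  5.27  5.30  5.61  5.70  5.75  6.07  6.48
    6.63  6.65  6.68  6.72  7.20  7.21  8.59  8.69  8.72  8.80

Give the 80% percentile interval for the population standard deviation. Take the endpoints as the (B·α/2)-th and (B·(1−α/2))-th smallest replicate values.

(4.38, 8.69)

α = 0.20; lower rank = 20 × 0.100 = 2; upper rank = 20 × 0.900 = 18.
The 2nd smallest replicate is 4.38; the 18th is 8.69.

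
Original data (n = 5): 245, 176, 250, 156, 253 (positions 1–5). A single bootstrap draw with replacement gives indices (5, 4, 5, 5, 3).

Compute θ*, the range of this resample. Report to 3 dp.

θ* = 97.000

Resample values: 253, 156, 253, 253, 250.
Range = 253 − 156 = 97.000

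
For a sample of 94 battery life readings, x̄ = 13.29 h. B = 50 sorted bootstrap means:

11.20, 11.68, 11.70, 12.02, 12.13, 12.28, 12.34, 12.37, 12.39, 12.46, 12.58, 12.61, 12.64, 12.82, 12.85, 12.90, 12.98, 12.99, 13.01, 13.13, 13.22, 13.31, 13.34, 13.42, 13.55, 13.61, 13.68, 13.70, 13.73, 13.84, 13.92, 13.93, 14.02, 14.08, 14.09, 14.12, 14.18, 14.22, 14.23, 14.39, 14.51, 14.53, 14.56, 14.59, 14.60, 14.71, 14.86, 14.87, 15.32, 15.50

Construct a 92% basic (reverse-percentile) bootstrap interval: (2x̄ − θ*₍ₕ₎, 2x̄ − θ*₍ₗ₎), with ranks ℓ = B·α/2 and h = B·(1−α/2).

Percentile endpoints at ranks 2 and 48: θ*₍2₎ = 11.68, θ*₍48₎ = 14.87.
Basic interval reflects these around x̄:
  lower = 2 × 13.29 − 14.87 = 11.71
  upper = 2 × 13.29 − 11.68 = 14.90

(11.71, 14.90)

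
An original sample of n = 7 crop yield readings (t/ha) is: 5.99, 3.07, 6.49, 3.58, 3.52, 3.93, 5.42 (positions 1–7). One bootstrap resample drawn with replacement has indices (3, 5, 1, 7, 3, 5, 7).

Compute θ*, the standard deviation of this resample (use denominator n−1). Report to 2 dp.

Resample values: 6.49, 3.52, 5.99, 5.42, 6.49, 3.52, 5.42.
Mean = 5.2643; sum of squared deviations = 9.6650
s² = 9.6650 / 6 = 1.6108
s = √1.6108 = 1.27

θ* = 1.27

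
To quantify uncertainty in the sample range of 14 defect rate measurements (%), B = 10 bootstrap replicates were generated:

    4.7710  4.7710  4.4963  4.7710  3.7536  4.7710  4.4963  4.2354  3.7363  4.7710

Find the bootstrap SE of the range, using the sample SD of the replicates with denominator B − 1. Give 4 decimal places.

SE* = 0.4162

Bootstrap SE is the standard deviation of the 10 replicate ranges.
Mean of replicates: (4.7710 + 4.7710 + 4.4963 + 4.7710 + 3.7536 + 4.7710 + 4.4963 + 4.2354 + 3.7363 + 4.7710) / 10 = 44.57290 / 10 = 4.45729
Sum of squared deviations: (+0.31371)² + (+0.31371)² + (+0.03901)² + (+0.31371)² + (−0.70369)² + (+0.31371)² + (+0.03901)² + (−0.22189)² + (−0.72099)² + (+0.31371)² = 1.55935
Variance = 1.55935 / 9 = 0.17326
SE* = √0.17326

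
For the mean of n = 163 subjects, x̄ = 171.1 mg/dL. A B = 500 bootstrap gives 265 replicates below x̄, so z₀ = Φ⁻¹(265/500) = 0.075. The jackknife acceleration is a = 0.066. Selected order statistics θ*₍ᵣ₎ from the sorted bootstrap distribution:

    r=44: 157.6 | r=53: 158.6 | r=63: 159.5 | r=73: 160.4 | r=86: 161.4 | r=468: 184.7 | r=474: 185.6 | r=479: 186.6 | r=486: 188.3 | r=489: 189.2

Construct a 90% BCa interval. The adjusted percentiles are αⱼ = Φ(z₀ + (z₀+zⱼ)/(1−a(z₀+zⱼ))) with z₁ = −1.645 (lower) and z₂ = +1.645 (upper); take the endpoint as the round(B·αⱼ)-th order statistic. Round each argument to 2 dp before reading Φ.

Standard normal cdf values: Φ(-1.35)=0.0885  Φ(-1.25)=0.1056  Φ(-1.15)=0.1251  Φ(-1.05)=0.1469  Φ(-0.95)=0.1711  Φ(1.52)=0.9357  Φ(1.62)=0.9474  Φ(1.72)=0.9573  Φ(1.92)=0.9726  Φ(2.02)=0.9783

Lower: z₀ + z₁ = 0.075 + (-1.645) = -1.570; 1 − a(z₀+z₁) = 1 − (0.066)(-1.570) = 1.1036; argument = 0.075 + (-1.570)/1.1036 = -1.3476 → -1.35.
α₁ = Φ(-1.35) = 0.0885; rank = round(500 × 0.0885) = 44; θ*₍44₎ = 157.6.
Upper: z₀ + z₂ = 1.720; 1 − a(z₀+z₂) = 0.8865; argument = 2.0153 → 2.02; α₂ = 0.9783; rank = 489; θ*₍489₎ = 189.2.

(157.6, 189.2)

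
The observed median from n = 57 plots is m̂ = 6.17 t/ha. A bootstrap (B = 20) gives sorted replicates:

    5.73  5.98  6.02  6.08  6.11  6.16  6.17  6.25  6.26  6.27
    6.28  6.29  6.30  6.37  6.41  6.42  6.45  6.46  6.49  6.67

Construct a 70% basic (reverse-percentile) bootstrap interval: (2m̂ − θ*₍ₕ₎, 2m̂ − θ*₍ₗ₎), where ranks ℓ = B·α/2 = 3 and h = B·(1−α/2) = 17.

Percentile endpoints at ranks 3 and 17: θ*₍3₎ = 6.02, θ*₍17₎ = 6.45.
Basic interval reflects these around m̂:
  lower = 2 × 6.17 − 6.45 = 5.89
  upper = 2 × 6.17 − 6.02 = 6.32

(5.89, 6.32)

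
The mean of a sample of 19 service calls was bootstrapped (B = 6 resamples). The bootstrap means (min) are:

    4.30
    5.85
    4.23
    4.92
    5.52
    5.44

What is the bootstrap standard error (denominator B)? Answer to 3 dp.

SE* = 0.614

Bootstrap SE is the standard deviation of the 6 replicate means.
Mean of replicates: (4.30 + 5.85 + 4.23 + 4.92 + 5.52 + 5.44) / 6 = 30.2600 / 6 = 5.0433
Sum of squared deviations: (−0.7433)² + (+0.8067)² + (−0.8133)² + (−0.1233)² + (+0.4767)² + (+0.3967)² = 2.2645
Variance = 2.2645 / 6 = 0.3774
SE* = √0.3774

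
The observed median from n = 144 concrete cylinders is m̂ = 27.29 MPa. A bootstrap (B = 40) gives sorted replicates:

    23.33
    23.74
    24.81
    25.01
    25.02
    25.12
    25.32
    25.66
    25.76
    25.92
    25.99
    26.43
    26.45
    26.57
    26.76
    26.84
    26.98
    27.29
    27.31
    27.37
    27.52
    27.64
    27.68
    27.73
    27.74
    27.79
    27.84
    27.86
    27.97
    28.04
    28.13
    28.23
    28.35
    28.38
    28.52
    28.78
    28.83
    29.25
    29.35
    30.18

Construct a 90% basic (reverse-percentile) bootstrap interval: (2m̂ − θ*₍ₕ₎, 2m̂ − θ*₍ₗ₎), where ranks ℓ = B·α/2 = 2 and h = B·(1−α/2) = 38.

(25.33, 30.84)

Percentile endpoints at ranks 2 and 38: θ*₍2₎ = 23.74, θ*₍38₎ = 29.25.
Basic interval reflects these around m̂:
  lower = 2 × 27.29 − 29.25 = 25.33
  upper = 2 × 27.29 − 23.74 = 30.84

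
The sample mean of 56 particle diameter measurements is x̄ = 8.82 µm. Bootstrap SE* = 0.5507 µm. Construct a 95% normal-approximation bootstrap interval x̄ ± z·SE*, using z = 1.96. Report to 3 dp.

Margin = 1.96 × 0.5507 = 1.0794
Interval: 8.82 ± 1.0794

(7.741, 9.899)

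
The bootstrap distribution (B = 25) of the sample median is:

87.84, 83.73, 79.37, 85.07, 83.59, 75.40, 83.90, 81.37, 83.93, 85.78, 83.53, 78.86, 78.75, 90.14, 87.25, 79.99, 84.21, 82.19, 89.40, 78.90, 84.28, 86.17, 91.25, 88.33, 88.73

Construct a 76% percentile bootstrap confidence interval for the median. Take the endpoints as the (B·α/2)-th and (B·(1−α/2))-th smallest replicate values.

(78.86, 88.73)

Sorted replicates: 75.40, 78.75, 78.86, 78.90, 79.37, 79.99, 81.37, 82.19, 83.53, 83.59, 83.73, 83.90, 83.93, 84.21, 84.28, 85.07, 85.78, 86.17, 87.25, 87.84, 88.33, 88.73, 89.40, 90.14, 91.25
α = 0.24; lower rank = 25 × 0.120 = 3; upper rank = 25 × 0.880 = 22.
The 3rd smallest replicate is 78.86; the 22nd is 88.73.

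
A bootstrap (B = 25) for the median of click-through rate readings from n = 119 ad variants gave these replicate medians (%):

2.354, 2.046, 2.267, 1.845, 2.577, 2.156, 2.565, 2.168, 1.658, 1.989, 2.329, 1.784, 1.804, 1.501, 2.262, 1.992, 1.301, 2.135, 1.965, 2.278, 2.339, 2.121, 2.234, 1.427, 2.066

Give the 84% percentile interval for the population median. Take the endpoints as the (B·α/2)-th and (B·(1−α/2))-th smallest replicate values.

(1.427, 2.354)

Sorted replicates: 1.301, 1.427, 1.501, 1.658, 1.784, 1.804, 1.845, 1.965, 1.989, 1.992, 2.046, 2.066, 2.121, 2.135, 2.156, 2.168, 2.234, 2.262, 2.267, 2.278, 2.329, 2.339, 2.354, 2.565, 2.577
α = 0.16; lower rank = 25 × 0.080 = 2; upper rank = 25 × 0.920 = 23.
The 2nd smallest replicate is 1.427; the 23rd is 2.354.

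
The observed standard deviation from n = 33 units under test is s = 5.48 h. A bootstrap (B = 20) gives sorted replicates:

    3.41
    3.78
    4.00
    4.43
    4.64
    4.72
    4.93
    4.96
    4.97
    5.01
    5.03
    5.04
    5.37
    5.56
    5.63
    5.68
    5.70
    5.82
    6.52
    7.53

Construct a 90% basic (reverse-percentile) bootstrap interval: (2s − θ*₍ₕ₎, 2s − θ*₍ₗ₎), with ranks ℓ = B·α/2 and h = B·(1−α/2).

Percentile endpoints at ranks 1 and 19: θ*₍1₎ = 3.41, θ*₍19₎ = 6.52.
Basic interval reflects these around s:
  lower = 2 × 5.48 − 6.52 = 4.44
  upper = 2 × 5.48 − 3.41 = 7.55

(4.44, 7.55)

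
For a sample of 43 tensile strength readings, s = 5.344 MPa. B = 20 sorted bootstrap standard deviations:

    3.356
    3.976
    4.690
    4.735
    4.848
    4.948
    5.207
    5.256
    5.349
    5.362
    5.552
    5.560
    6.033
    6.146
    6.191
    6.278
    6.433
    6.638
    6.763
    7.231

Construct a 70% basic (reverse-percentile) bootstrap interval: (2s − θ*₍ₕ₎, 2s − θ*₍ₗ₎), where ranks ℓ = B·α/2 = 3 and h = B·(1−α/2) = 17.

(4.255, 5.998)

Percentile endpoints at ranks 3 and 17: θ*₍3₎ = 4.690, θ*₍17₎ = 6.433.
Basic interval reflects these around s:
  lower = 2 × 5.344 − 6.433 = 4.255
  upper = 2 × 5.344 − 4.690 = 5.998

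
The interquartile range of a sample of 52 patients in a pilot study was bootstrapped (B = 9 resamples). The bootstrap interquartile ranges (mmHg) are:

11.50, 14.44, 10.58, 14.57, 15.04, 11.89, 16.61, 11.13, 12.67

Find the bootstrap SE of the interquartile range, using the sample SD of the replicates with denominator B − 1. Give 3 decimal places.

Bootstrap SE is the standard deviation of the 9 replicate interquartile ranges.
Mean of replicates: (11.50 + 14.44 + 10.58 + 14.57 + 15.04 + 11.89 + 16.61 + 11.13 + 12.67) / 9 = 118.4300 / 9 = 13.1589
Sum of squared deviations: (−1.6589)² + (+1.2811)² + (−2.5789)² + (+1.4111)² + (+1.8811)² + (−1.2689)² + (+3.4511)² + (−2.0289)² + (−0.4889)² = 34.4493
Variance = 34.4493 / 8 = 4.3062
SE* = √4.3062

SE* = 2.075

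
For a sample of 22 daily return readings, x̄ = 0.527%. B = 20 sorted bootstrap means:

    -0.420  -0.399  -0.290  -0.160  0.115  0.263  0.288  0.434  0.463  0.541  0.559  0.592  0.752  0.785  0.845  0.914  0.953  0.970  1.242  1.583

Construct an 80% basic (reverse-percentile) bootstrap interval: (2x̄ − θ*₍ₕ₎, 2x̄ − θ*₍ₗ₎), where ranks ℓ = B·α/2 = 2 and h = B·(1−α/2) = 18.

Percentile endpoints at ranks 2 and 18: θ*₍2₎ = -0.399, θ*₍18₎ = 0.970.
Basic interval reflects these around x̄:
  lower = 2 × 0.527 − 0.970 = 0.084
  upper = 2 × 0.527 − -0.399 = 1.453

(0.084, 1.453)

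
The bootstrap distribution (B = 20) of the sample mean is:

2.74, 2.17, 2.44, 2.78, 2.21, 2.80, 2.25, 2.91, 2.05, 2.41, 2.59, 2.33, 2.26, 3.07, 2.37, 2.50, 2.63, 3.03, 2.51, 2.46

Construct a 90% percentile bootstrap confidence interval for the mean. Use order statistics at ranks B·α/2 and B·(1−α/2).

Sorted replicates: 2.05, 2.17, 2.21, 2.25, 2.26, 2.33, 2.37, 2.41, 2.44, 2.46, 2.50, 2.51, 2.59, 2.63, 2.74, 2.78, 2.80, 2.91, 3.03, 3.07
α = 0.10; lower rank = 20 × 0.050 = 1; upper rank = 20 × 0.950 = 19.
The 1st smallest replicate is 2.05; the 19th is 3.03.

(2.05, 3.03)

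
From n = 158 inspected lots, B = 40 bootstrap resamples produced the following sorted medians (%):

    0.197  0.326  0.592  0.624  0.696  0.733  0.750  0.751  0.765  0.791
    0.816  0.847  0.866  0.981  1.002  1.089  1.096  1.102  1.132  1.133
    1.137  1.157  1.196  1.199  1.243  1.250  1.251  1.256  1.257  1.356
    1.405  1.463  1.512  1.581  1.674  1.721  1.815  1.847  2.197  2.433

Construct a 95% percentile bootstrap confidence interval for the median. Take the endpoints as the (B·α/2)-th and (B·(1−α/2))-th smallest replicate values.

(0.197, 2.197)

α = 0.05; lower rank = 40 × 0.025 = 1; upper rank = 40 × 0.975 = 39.
The 1st smallest replicate is 0.197; the 39th is 2.197.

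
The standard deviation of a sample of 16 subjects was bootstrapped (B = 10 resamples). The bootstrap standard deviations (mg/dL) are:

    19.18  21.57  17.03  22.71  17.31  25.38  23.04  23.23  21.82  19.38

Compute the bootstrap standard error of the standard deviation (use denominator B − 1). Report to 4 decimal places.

SE* = 2.7389

Bootstrap SE is the standard deviation of the 10 replicate standard deviations.
Mean of replicates: (19.18 + 21.57 + 17.03 + 22.71 + 17.31 + 25.38 + 23.04 + 23.23 + 21.82 + 19.38) / 10 = 210.65000 / 10 = 21.06500
Sum of squared deviations: (−1.88500)² + (+0.50500)² + (−4.03500)² + (+1.64500)² + (−3.75500)² + (+4.31500)² + (+1.97500)² + (+2.16500)² + (+0.75500)² + (−1.68500)² = 67.51185
Variance = 67.51185 / 9 = 7.50132
SE* = √7.50132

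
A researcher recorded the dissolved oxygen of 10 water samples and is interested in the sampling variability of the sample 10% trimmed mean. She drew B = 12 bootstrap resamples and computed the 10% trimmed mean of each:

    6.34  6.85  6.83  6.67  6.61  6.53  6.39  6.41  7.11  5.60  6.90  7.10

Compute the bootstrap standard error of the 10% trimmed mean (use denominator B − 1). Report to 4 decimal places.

SE* = 0.4125

Bootstrap SE is the standard deviation of the 12 replicate 10% trimmed means.
Mean of replicates: (6.34 + 6.85 + 6.83 + 6.67 + 6.61 + 6.53 + 6.39 + 6.41 + 7.11 + 5.60 + 6.90 + 7.10) / 12 = 79.34000 / 12 = 6.61167
Sum of squared deviations: (−0.27167)² + (+0.23833)² + (+0.21833)² + (+0.05833)² + (−0.00167)² + (−0.08167)² + (−0.22167)² + (−0.20167)² + (+0.49833)² + (−1.01167)² + (+0.28833)² + (+0.48833)² = 1.87157
Variance = 1.87157 / 11 = 0.17014
SE* = √0.17014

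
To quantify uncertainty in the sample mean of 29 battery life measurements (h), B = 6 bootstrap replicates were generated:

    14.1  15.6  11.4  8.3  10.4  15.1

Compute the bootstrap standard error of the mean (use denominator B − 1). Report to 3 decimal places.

SE* = 2.905

Bootstrap SE is the standard deviation of the 6 replicate means.
Mean of replicates: (14.1 + 15.6 + 11.4 + 8.3 + 10.4 + 15.1) / 6 = 74.9000 / 6 = 12.4833
Sum of squared deviations: (+1.6167)² + (+3.1167)² + (−1.0833)² + (−4.1833)² + (−2.0833)² + (+2.6167)² = 42.1883
Variance = 42.1883 / 5 = 8.4377
SE* = √8.4377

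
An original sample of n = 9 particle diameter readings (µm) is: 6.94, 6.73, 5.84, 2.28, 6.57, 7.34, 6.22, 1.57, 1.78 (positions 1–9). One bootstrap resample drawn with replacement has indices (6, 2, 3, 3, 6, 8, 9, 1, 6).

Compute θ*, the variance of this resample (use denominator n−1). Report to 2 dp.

θ* = 5.39

Resample values: 7.34, 6.73, 5.84, 5.84, 7.34, 1.57, 1.78, 6.94, 7.34.
Mean = 5.6356; sum of squared deviations = 43.0924
s² = 43.0924 / 8 = 5.3866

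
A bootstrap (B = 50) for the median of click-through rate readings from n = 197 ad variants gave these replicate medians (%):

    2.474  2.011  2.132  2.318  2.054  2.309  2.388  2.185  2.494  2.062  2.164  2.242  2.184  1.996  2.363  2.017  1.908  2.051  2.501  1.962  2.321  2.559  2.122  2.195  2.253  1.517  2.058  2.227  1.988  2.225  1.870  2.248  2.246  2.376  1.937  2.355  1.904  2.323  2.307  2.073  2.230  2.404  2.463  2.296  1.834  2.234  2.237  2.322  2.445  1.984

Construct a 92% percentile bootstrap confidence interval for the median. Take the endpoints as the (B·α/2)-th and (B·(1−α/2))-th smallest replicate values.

Sorted replicates: 1.517, 1.834, 1.870, 1.904, 1.908, 1.937, 1.962, 1.984, 1.988, 1.996, 2.011, 2.017, 2.051, 2.054, 2.058, 2.062, 2.073, 2.122, 2.132, 2.164, 2.184, 2.185, 2.195, 2.225, 2.227, 2.230, 2.234, 2.237, 2.242, 2.246, 2.248, 2.253, 2.296, 2.307, 2.309, 2.318, 2.321, 2.322, 2.323, 2.355, 2.363, 2.376, 2.388, 2.404, 2.445, 2.463, 2.474, 2.494, 2.501, 2.559
α = 0.08; lower rank = 50 × 0.040 = 2; upper rank = 50 × 0.960 = 48.
The 2nd smallest replicate is 1.834; the 48th is 2.494.

(1.834, 2.494)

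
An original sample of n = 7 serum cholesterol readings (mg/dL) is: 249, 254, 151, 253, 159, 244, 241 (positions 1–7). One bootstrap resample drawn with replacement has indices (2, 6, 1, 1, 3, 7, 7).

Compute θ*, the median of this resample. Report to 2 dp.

Resample values: 254, 244, 249, 249, 151, 241, 241.
Sorted: 151, 241, 241, 244, 249, 249, 254
Median = middle value = 244.00

θ* = 244.00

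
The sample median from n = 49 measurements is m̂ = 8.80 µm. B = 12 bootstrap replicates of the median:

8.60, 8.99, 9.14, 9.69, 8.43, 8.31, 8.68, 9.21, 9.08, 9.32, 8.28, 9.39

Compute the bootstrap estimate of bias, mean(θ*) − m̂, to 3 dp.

mean(θ*) = (8.60 + 8.99 + 9.14 + 9.69 + 8.43 + 8.31 + 8.68 + 9.21 + 9.08 + 9.32 + 8.28 + 9.39) / 12 = 8.9267
bias = 8.9267 − 8.80

bias = +0.127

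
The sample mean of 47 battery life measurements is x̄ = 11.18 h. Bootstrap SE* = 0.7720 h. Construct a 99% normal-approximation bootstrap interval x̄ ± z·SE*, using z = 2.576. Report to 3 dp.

Margin = 2.576 × 0.7720 = 1.9887
Interval: 11.18 ± 1.9887

(9.191, 13.169)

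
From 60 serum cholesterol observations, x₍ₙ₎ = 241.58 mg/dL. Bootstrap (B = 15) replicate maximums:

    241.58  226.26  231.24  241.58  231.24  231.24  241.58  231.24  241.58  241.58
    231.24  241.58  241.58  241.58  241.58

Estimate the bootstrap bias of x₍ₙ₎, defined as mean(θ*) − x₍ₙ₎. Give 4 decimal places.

bias = −4.4680

mean(θ*) = (241.58 + 226.26 + 231.24 + 241.58 + 231.24 + 231.24 + 241.58 + 231.24 + 241.58 + 241.58 + 231.24 + 241.58 + 241.58 + 241.58 + 241.58) / 15 = 237.11200
bias = 237.11200 − 241.58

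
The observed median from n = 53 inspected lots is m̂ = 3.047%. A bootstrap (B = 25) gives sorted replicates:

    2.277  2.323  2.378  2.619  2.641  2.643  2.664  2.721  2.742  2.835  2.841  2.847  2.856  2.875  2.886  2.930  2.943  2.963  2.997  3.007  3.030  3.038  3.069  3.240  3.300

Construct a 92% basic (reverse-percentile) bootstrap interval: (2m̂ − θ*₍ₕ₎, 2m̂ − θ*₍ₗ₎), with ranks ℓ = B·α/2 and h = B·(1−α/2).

Percentile endpoints at ranks 1 and 24: θ*₍1₎ = 2.277, θ*₍24₎ = 3.240.
Basic interval reflects these around m̂:
  lower = 2 × 3.047 − 3.240 = 2.854
  upper = 2 × 3.047 − 2.277 = 3.817

(2.854, 3.817)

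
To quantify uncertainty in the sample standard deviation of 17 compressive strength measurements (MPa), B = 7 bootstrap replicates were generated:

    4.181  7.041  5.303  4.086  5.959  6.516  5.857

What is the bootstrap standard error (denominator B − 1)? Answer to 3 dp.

SE* = 1.118

Bootstrap SE is the standard deviation of the 7 replicate standard deviations.
Mean of replicates: (4.181 + 7.041 + 5.303 + 4.086 + 5.959 + 6.516 + 5.857) / 7 = 38.9430 / 7 = 5.5633
Sum of squared deviations: (−1.3823)² + (+1.4777)² + (−0.2603)² + (−1.4773)² + (+0.3957)² + (+0.9527)² + (+0.2937)² = 7.4950
Variance = 7.4950 / 6 = 1.2492
SE* = √1.2492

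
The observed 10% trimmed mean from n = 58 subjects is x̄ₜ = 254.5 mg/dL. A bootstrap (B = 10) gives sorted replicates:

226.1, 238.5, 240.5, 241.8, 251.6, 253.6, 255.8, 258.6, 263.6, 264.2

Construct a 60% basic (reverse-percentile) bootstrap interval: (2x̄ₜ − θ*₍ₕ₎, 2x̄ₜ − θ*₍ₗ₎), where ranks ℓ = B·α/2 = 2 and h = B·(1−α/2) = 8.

Percentile endpoints at ranks 2 and 8: θ*₍2₎ = 238.5, θ*₍8₎ = 258.6.
Basic interval reflects these around x̄ₜ:
  lower = 2 × 254.5 − 258.6 = 250.4
  upper = 2 × 254.5 − 238.5 = 270.5

(250.4, 270.5)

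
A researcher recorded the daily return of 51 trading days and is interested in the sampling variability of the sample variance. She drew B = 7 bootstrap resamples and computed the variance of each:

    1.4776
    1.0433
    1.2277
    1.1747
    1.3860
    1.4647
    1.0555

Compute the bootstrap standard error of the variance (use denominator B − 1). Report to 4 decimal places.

Bootstrap SE is the standard deviation of the 7 replicate variances.
Mean of replicates: (1.4776 + 1.0433 + 1.2277 + 1.1747 + 1.3860 + 1.4647 + 1.0555) / 7 = 8.82950 / 7 = 1.26136
Sum of squared deviations: (+0.21624)² + (−0.21806)² + (−0.03366)² + (−0.08666)² + (+0.12464)² + (+0.20334)² + (−0.20586)² = 0.20221
Variance = 0.20221 / 6 = 0.03370
SE* = √0.03370

SE* = 0.1836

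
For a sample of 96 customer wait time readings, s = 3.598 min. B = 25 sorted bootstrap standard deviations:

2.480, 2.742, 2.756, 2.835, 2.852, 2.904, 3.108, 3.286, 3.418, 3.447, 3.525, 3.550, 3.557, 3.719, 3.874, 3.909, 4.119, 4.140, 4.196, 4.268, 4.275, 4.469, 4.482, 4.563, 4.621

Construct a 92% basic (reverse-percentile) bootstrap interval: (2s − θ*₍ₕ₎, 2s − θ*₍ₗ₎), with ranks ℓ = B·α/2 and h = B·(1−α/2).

(2.633, 4.716)

Percentile endpoints at ranks 1 and 24: θ*₍1₎ = 2.480, θ*₍24₎ = 4.563.
Basic interval reflects these around s:
  lower = 2 × 3.598 − 4.563 = 2.633
  upper = 2 × 3.598 − 2.480 = 4.716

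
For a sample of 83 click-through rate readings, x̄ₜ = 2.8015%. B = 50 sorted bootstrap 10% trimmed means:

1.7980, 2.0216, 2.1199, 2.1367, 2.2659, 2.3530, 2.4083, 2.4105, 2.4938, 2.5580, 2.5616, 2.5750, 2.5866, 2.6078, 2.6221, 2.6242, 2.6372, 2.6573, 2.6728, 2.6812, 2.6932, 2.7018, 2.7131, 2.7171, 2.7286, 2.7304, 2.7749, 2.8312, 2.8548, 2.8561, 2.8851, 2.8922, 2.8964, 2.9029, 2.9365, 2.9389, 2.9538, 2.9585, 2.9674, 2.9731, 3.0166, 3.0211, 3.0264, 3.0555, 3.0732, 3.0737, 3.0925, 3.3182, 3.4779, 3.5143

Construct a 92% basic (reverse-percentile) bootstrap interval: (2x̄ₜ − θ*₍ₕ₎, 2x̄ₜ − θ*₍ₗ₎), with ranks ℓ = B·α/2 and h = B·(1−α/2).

Percentile endpoints at ranks 2 and 48: θ*₍2₎ = 2.0216, θ*₍48₎ = 3.3182.
Basic interval reflects these around x̄ₜ:
  lower = 2 × 2.8015 − 3.3182 = 2.2848
  upper = 2 × 2.8015 − 2.0216 = 3.5814

(2.2848, 3.5814)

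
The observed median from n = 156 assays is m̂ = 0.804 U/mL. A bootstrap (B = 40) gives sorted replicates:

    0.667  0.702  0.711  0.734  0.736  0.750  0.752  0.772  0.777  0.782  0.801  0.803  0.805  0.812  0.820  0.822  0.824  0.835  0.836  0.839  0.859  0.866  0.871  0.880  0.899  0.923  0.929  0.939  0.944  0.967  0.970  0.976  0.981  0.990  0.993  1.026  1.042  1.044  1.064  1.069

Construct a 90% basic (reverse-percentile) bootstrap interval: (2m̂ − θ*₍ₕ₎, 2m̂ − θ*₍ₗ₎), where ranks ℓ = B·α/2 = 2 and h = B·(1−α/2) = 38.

Percentile endpoints at ranks 2 and 38: θ*₍2₎ = 0.702, θ*₍38₎ = 1.044.
Basic interval reflects these around m̂:
  lower = 2 × 0.804 − 1.044 = 0.564
  upper = 2 × 0.804 − 0.702 = 0.906

(0.564, 0.906)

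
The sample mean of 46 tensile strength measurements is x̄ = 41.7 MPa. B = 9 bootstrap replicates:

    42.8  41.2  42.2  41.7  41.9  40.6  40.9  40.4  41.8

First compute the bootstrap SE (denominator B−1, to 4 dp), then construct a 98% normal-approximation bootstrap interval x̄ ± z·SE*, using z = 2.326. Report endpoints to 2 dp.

Mean of replicates = 41.5000; sum of squared deviations = 4.9400; SE* = √(4.9400/8) = 0.7858
Margin = 2.326 × 0.7858 = 1.828
Interval: 41.7 ± 1.828

(39.87, 43.53)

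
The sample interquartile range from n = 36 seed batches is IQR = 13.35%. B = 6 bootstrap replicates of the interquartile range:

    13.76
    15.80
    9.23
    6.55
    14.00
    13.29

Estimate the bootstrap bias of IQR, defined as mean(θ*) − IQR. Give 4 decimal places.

bias = −1.2450

mean(θ*) = (13.76 + 15.80 + 9.23 + 6.55 + 14.00 + 13.29) / 6 = 12.10500
bias = 12.10500 − 13.35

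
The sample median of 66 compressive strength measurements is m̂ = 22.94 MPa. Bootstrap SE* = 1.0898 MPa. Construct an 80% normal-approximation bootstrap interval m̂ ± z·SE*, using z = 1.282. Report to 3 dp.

Margin = 1.282 × 1.0898 = 1.3971
Interval: 22.94 ± 1.3971

(21.543, 24.337)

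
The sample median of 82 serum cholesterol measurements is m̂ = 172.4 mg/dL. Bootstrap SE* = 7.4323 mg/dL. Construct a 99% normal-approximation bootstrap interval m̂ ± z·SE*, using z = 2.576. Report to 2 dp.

(153.25, 191.55)

Margin = 2.576 × 7.4323 = 19.146
Interval: 172.4 ± 19.146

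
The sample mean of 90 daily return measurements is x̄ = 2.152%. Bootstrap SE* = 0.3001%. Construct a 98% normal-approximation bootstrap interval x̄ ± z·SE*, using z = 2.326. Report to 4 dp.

Margin = 2.326 × 0.3001 = 0.69803
Interval: 2.152 ± 0.69803

(1.4540, 2.8500)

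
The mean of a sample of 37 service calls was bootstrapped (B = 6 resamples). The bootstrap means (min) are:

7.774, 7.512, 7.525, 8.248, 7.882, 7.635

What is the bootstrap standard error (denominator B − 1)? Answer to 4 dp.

SE* = 0.2777

Bootstrap SE is the standard deviation of the 6 replicate means.
Mean of replicates: (7.774 + 7.512 + 7.525 + 8.248 + 7.882 + 7.635) / 6 = 46.57600 / 6 = 7.76267
Sum of squared deviations: (+0.01133)² + (−0.25067)² + (−0.23767)² + (+0.48533)² + (+0.11933)² + (−0.12767)² = 0.38554
Variance = 0.38554 / 5 = 0.07711
SE* = √0.07711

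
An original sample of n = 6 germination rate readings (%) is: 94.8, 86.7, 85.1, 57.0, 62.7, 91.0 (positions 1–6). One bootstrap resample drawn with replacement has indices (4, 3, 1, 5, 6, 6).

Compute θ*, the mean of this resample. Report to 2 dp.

Resample values: 57.0, 85.1, 94.8, 62.7, 91.0, 91.0.
Mean = (57.0 + 85.1 + 94.8 + 62.7 + 91.0 + 91.0) / 6 = 481.60 / 6 = 80.27

θ* = 80.27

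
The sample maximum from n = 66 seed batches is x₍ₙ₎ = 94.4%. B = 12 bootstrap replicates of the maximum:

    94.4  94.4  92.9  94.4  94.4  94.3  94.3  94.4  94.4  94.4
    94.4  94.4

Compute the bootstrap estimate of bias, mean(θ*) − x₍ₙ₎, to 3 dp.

bias = −0.142

mean(θ*) = (94.4 + 94.4 + 92.9 + 94.4 + 94.4 + 94.3 + 94.3 + 94.4 + 94.4 + 94.4 + 94.4 + 94.4) / 12 = 94.2583
bias = 94.2583 − 94.4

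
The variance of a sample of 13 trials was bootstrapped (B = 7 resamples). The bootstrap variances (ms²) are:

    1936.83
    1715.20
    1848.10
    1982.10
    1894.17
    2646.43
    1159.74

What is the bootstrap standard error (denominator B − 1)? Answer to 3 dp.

SE* = 437.445

Bootstrap SE is the standard deviation of the 7 replicate variances.
Mean of replicates: (1936.83 + 1715.20 + 1848.10 + 1982.10 + 1894.17 + 2646.43 + 1159.74) / 7 = 13182.5700 / 7 = 1883.2243
Sum of squared deviations: (+53.6057)² + (−168.0243)² + (−35.1243)² + (+98.8757)² + (+10.9457)² + (+763.2057)² + (−723.4843)² = 1148148.1382
Variance = 1148148.1382 / 6 = 191358.0230
SE* = √191358.0230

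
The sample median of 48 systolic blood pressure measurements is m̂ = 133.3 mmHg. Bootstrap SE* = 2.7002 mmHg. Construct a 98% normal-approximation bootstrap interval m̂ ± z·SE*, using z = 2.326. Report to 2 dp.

(127.02, 139.58)

Margin = 2.326 × 2.7002 = 6.281
Interval: 133.3 ± 6.281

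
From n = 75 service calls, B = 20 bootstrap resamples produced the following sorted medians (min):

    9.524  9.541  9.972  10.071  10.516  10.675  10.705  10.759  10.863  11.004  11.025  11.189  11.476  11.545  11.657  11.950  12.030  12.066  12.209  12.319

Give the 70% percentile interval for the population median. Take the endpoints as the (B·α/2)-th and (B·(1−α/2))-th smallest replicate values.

(9.972, 12.030)

α = 0.30; lower rank = 20 × 0.150 = 3; upper rank = 20 × 0.850 = 17.
The 3rd smallest replicate is 9.972; the 17th is 12.030.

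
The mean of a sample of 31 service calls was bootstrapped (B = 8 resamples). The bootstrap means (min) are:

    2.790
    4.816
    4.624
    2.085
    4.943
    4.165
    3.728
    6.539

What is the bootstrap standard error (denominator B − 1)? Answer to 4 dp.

Bootstrap SE is the standard deviation of the 8 replicate means.
Mean of replicates: (2.790 + 4.816 + 4.624 + 2.085 + 4.943 + 4.165 + 3.728 + 6.539) / 8 = 33.69000 / 8 = 4.21125
Sum of squared deviations: (−1.42125)² + (+0.60475)² + (+0.41275)² + (−2.12625)² + (+0.73175)² + (−0.04625)² + (−0.48325)² + (+2.32775)² = 13.26652
Variance = 13.26652 / 7 = 1.89522
SE* = √1.89522

SE* = 1.3767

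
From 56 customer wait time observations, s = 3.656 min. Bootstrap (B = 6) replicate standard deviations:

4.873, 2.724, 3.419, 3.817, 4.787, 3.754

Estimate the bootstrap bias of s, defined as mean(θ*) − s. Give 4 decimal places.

mean(θ*) = (4.873 + 2.724 + 3.419 + 3.817 + 4.787 + 3.754) / 6 = 3.89567
bias = 3.89567 − 3.656

bias = +0.2397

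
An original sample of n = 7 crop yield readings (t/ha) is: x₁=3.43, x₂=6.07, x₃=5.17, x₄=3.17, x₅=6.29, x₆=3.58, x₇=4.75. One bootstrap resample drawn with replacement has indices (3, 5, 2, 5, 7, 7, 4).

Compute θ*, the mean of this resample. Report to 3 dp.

Resample values: 5.17, 6.29, 6.07, 6.29, 4.75, 4.75, 3.17.
Mean = (5.17 + 6.29 + 6.07 + 6.29 + 4.75 + 4.75 + 3.17) / 7 = 36.490 / 7 = 5.213

θ* = 5.213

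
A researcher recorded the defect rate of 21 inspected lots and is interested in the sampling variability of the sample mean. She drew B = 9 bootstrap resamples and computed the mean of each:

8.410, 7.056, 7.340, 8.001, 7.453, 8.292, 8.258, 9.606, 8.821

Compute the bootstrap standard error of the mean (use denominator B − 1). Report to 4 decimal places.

Bootstrap SE is the standard deviation of the 9 replicate means.
Mean of replicates: (8.410 + 7.056 + 7.340 + 8.001 + 7.453 + 8.292 + 8.258 + 9.606 + 8.821) / 9 = 73.23700 / 9 = 8.13744
Sum of squared deviations: (+0.27256)² + (−1.08144)² + (−0.79744)² + (−0.13644)² + (−0.68444)² + (+0.15456)² + (+0.12056)² + (+1.46856)² + (+0.68356)² = 5.02913
Variance = 5.02913 / 8 = 0.62864
SE* = √0.62864

SE* = 0.7929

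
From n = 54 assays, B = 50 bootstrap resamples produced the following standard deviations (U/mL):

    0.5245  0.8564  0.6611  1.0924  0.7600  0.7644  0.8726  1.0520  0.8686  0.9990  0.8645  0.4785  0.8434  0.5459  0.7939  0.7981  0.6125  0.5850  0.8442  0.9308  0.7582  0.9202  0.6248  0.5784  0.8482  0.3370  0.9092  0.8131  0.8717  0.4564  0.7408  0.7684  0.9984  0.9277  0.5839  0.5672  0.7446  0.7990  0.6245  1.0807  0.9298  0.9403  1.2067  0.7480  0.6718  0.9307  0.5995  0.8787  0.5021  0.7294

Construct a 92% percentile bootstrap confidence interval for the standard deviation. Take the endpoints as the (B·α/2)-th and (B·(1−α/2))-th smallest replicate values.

(0.4564, 1.0807)

Sorted replicates: 0.3370, 0.4564, 0.4785, 0.5021, 0.5245, 0.5459, 0.5672, 0.5784, 0.5839, 0.5850, 0.5995, 0.6125, 0.6245, 0.6248, 0.6611, 0.6718, 0.7294, 0.7408, 0.7446, 0.7480, 0.7582, 0.7600, 0.7644, 0.7684, 0.7939, 0.7981, 0.7990, 0.8131, 0.8434, 0.8442, 0.8482, 0.8564, 0.8645, 0.8686, 0.8717, 0.8726, 0.8787, 0.9092, 0.9202, 0.9277, 0.9298, 0.9307, 0.9308, 0.9403, 0.9984, 0.9990, 1.0520, 1.0807, 1.0924, 1.2067
α = 0.08; lower rank = 50 × 0.040 = 2; upper rank = 50 × 0.960 = 48.
The 2nd smallest replicate is 0.4564; the 48th is 1.0807.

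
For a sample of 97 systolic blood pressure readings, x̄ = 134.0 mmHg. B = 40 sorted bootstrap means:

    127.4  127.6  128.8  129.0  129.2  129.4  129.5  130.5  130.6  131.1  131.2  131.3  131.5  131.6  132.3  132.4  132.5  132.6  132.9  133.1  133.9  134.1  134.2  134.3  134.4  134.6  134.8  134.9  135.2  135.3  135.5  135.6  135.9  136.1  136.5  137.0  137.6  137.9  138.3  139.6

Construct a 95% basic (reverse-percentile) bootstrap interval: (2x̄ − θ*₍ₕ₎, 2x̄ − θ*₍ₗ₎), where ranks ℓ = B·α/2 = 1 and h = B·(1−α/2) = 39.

Percentile endpoints at ranks 1 and 39: θ*₍1₎ = 127.4, θ*₍39₎ = 138.3.
Basic interval reflects these around x̄:
  lower = 2 × 134.0 − 138.3 = 129.7
  upper = 2 × 134.0 − 127.4 = 140.6

(129.7, 140.6)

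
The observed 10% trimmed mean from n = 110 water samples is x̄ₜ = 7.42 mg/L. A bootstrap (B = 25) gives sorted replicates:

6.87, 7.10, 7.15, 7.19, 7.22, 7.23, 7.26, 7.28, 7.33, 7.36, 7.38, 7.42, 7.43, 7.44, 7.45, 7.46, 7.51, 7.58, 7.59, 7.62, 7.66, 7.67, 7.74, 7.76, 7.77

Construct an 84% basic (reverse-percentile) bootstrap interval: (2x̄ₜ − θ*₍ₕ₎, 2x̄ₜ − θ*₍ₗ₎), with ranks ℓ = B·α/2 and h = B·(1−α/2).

Percentile endpoints at ranks 2 and 23: θ*₍2₎ = 7.10, θ*₍23₎ = 7.74.
Basic interval reflects these around x̄ₜ:
  lower = 2 × 7.42 − 7.74 = 7.10
  upper = 2 × 7.42 − 7.10 = 7.74

(7.10, 7.74)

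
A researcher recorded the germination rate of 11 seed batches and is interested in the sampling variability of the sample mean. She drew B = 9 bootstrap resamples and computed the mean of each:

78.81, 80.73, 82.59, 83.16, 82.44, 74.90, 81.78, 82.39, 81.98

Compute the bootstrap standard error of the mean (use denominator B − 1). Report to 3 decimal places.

SE* = 2.618

Bootstrap SE is the standard deviation of the 9 replicate means.
Mean of replicates: (78.81 + 80.73 + 82.59 + 83.16 + 82.44 + 74.90 + 81.78 + 82.39 + 81.98) / 9 = 728.7800 / 9 = 80.9756
Sum of squared deviations: (−2.1656)² + (−0.2456)² + (+1.6144)² + (+2.1844)² + (+1.4644)² + (−6.0756)² + (+0.8044)² + (+1.4144)² + (+1.0044)² = 54.8418
Variance = 54.8418 / 8 = 6.8552
SE* = √6.8552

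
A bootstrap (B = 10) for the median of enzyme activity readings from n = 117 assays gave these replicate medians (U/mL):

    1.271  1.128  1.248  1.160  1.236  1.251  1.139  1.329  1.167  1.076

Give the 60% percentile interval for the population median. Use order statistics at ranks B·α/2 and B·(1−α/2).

(1.128, 1.251)

Sorted replicates: 1.076, 1.128, 1.139, 1.160, 1.167, 1.236, 1.248, 1.251, 1.271, 1.329
α = 0.40; lower rank = 10 × 0.200 = 2; upper rank = 10 × 0.800 = 8.
The 2nd smallest replicate is 1.128; the 8th is 1.251.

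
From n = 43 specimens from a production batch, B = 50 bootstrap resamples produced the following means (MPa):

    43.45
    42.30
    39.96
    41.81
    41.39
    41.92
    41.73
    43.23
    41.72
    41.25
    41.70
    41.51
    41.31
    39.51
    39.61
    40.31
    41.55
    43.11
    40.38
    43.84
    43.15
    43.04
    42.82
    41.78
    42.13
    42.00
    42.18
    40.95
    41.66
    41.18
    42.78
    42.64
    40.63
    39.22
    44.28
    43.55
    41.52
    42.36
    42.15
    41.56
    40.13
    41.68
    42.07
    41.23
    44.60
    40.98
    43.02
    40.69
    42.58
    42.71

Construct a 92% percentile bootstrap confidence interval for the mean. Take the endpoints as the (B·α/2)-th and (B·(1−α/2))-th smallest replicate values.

(39.51, 43.84)

Sorted replicates: 39.22, 39.51, 39.61, 39.96, 40.13, 40.31, 40.38, 40.63, 40.69, 40.95, 40.98, 41.18, 41.23, 41.25, 41.31, 41.39, 41.51, 41.52, 41.55, 41.56, 41.66, 41.68, 41.70, 41.72, 41.73, 41.78, 41.81, 41.92, 42.00, 42.07, 42.13, 42.15, 42.18, 42.30, 42.36, 42.58, 42.64, 42.71, 42.78, 42.82, 43.02, 43.04, 43.11, 43.15, 43.23, 43.45, 43.55, 43.84, 44.28, 44.60
α = 0.08; lower rank = 50 × 0.040 = 2; upper rank = 50 × 0.960 = 48.
The 2nd smallest replicate is 39.51; the 48th is 43.84.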